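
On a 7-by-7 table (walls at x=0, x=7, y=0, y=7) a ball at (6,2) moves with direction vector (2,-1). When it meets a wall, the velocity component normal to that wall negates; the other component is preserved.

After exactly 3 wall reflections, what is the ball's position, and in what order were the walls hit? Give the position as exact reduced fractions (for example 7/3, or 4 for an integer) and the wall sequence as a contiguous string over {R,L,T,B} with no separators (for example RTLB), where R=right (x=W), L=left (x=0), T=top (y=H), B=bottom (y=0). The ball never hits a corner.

Final position: (0,2)
Wall sequence: RBL

1. t=1/2 → R at (7,3/2); v=(-2,-1)
2. t=3/2 → B at (4,0); v=(-2,1)
3. t=2 → L at (0,2); v=(2,1)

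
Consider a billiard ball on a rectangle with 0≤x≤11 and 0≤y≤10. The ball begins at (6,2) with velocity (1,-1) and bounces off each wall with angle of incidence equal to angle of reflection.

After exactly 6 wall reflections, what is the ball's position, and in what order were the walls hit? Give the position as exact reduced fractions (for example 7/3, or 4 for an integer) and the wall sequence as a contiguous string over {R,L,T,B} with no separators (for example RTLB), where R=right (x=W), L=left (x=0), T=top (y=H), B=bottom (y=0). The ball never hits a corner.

1. t=2 → B at (8,0); v=(1,1)
2. t=3 → R at (11,3); v=(-1,1)
3. t=7 → T at (4,10); v=(-1,-1)
4. t=4 → L at (0,6); v=(1,-1)
5. t=6 → B at (6,0); v=(1,1)
6. t=5 → R at (11,5); v=(-1,1)

Final position: (11,5)
Wall sequence: BRTLBR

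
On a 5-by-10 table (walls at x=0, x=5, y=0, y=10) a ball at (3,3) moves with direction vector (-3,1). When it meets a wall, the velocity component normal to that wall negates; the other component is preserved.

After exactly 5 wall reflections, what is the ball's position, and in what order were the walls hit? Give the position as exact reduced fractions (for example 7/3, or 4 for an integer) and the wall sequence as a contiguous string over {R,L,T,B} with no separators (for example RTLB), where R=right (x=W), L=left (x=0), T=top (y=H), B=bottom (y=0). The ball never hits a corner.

Final position: (2,10)
Wall sequence: LRLRT

1. t=1 → L at (0,4); v=(3,1)
2. t=5/3 → R at (5,17/3); v=(-3,1)
3. t=5/3 → L at (0,22/3); v=(3,1)
4. t=5/3 → R at (5,9); v=(-3,1)
5. t=1 → T at (2,10); v=(-3,-1)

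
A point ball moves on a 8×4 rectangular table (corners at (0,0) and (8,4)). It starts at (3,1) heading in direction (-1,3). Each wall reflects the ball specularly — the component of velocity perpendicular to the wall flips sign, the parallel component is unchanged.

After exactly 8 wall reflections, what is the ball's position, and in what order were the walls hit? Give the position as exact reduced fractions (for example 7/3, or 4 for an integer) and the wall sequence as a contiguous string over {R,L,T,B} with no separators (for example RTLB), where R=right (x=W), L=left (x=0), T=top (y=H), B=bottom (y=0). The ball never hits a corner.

Final position: (6,4)
Wall sequence: TBLTBTBT

1. t=1 → T at (2,4); v=(-1,-3)
2. t=4/3 → B at (2/3,0); v=(-1,3)
3. t=2/3 → L at (0,2); v=(1,3)
4. t=2/3 → T at (2/3,4); v=(1,-3)
5. t=4/3 → B at (2,0); v=(1,3)
6. t=4/3 → T at (10/3,4); v=(1,-3)
7. t=4/3 → B at (14/3,0); v=(1,3)
8. t=4/3 → T at (6,4); v=(1,-3)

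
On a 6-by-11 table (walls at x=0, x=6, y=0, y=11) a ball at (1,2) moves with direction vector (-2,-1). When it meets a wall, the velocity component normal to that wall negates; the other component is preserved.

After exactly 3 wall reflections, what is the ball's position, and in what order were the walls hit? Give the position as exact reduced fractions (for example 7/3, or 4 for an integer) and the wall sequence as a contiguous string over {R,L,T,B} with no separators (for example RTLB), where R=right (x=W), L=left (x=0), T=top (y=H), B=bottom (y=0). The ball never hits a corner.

1. t=1/2 → L at (0,3/2); v=(2,-1)
2. t=3/2 → B at (3,0); v=(2,1)
3. t=3/2 → R at (6,3/2); v=(-2,1)

Final position: (6,3/2)
Wall sequence: LBR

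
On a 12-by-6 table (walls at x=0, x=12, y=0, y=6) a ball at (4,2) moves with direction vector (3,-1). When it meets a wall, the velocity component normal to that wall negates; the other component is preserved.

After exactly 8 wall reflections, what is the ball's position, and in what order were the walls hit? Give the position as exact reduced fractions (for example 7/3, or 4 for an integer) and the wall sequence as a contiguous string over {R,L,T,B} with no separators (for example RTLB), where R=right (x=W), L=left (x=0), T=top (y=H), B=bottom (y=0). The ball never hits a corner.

Final position: (12,14/3)
Wall sequence: BRLTRBLR

1. t=2 → B at (10,0); v=(3,1)
2. t=2/3 → R at (12,2/3); v=(-3,1)
3. t=4 → L at (0,14/3); v=(3,1)
4. t=4/3 → T at (4,6); v=(3,-1)
5. t=8/3 → R at (12,10/3); v=(-3,-1)
6. t=10/3 → B at (2,0); v=(-3,1)
7. t=2/3 → L at (0,2/3); v=(3,1)
8. t=4 → R at (12,14/3); v=(-3,1)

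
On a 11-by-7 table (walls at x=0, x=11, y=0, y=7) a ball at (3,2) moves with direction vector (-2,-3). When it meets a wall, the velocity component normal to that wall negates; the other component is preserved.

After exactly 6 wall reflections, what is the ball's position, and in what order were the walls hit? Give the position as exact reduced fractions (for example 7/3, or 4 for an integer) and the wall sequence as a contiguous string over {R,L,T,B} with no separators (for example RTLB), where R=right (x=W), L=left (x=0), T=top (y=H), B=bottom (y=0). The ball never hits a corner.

Final position: (29/3,7)
Wall sequence: BLTBRT

1. t=2/3 → B at (5/3,0); v=(-2,3)
2. t=5/6 → L at (0,5/2); v=(2,3)
3. t=3/2 → T at (3,7); v=(2,-3)
4. t=7/3 → B at (23/3,0); v=(2,3)
5. t=5/3 → R at (11,5); v=(-2,3)
6. t=2/3 → T at (29/3,7); v=(-2,-3)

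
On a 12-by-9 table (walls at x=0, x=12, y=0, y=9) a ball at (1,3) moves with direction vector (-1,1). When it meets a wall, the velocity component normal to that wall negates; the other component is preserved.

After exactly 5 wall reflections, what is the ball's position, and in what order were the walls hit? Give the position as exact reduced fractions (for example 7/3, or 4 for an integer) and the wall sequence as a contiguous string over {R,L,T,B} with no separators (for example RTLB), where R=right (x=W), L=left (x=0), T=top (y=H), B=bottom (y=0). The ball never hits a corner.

1. t=1 → L at (0,4); v=(1,1)
2. t=5 → T at (5,9); v=(1,-1)
3. t=7 → R at (12,2); v=(-1,-1)
4. t=2 → B at (10,0); v=(-1,1)
5. t=9 → T at (1,9); v=(-1,-1)

Final position: (1,9)
Wall sequence: LTRBT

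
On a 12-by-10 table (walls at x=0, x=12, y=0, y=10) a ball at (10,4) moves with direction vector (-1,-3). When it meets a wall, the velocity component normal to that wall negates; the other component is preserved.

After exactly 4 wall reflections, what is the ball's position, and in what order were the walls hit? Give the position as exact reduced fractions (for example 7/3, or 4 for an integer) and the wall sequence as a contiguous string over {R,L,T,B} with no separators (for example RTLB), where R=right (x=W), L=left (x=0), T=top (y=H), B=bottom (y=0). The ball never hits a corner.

1. t=4/3 → B at (26/3,0); v=(-1,3)
2. t=10/3 → T at (16/3,10); v=(-1,-3)
3. t=10/3 → B at (2,0); v=(-1,3)
4. t=2 → L at (0,6); v=(1,3)

Final position: (0,6)
Wall sequence: BTBL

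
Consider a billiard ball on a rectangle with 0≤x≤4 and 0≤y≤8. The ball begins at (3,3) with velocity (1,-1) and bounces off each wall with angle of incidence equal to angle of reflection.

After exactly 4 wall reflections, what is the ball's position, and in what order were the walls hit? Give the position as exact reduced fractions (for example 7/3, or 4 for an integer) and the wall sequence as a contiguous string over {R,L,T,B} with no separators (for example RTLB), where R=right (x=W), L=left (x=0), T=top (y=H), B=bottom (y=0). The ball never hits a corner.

1. t=1 → R at (4,2); v=(-1,-1)
2. t=2 → B at (2,0); v=(-1,1)
3. t=2 → L at (0,2); v=(1,1)
4. t=4 → R at (4,6); v=(-1,1)

Final position: (4,6)
Wall sequence: RBLR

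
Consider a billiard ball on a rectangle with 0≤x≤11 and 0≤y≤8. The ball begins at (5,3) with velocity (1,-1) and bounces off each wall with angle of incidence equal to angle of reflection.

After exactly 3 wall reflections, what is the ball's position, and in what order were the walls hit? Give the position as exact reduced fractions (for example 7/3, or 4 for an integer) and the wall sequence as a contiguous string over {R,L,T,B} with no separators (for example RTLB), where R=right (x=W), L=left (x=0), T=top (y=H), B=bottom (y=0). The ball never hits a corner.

1. t=3 → B at (8,0); v=(1,1)
2. t=3 → R at (11,3); v=(-1,1)
3. t=5 → T at (6,8); v=(-1,-1)

Final position: (6,8)
Wall sequence: BRT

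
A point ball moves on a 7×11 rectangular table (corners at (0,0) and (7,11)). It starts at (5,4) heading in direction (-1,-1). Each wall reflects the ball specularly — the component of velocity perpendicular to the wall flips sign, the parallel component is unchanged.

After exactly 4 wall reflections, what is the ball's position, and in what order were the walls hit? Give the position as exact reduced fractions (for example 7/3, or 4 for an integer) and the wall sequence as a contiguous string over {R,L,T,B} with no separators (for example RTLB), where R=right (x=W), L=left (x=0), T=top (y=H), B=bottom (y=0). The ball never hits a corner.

1. t=4 → B at (1,0); v=(-1,1)
2. t=1 → L at (0,1); v=(1,1)
3. t=7 → R at (7,8); v=(-1,1)
4. t=3 → T at (4,11); v=(-1,-1)

Final position: (4,11)
Wall sequence: BLRT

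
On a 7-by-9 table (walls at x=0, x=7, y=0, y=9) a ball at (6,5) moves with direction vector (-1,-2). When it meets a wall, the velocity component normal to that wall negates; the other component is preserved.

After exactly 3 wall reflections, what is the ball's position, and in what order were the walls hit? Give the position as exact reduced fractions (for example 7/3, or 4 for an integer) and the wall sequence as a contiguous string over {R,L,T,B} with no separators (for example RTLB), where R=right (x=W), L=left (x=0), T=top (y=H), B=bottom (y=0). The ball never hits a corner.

Final position: (1,9)
Wall sequence: BLT

1. t=5/2 → B at (7/2,0); v=(-1,2)
2. t=7/2 → L at (0,7); v=(1,2)
3. t=1 → T at (1,9); v=(1,-2)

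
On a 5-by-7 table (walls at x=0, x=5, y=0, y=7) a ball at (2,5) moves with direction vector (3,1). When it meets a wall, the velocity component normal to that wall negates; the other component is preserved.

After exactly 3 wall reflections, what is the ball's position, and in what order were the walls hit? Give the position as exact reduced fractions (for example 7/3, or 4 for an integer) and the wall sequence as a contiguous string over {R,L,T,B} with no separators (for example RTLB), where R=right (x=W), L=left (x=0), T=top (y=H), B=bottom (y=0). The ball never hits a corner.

1. t=1 → R at (5,6); v=(-3,1)
2. t=1 → T at (2,7); v=(-3,-1)
3. t=2/3 → L at (0,19/3); v=(3,-1)

Final position: (0,19/3)
Wall sequence: RTL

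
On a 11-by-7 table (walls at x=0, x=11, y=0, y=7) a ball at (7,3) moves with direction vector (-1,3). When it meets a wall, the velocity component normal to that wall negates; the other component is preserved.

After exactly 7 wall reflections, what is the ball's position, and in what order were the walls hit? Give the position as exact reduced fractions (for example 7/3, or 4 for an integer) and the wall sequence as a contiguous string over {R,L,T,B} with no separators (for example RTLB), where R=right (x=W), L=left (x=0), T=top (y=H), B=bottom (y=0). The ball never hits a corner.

1. t=4/3 → T at (17/3,7); v=(-1,-3)
2. t=7/3 → B at (10/3,0); v=(-1,3)
3. t=7/3 → T at (1,7); v=(-1,-3)
4. t=1 → L at (0,4); v=(1,-3)
5. t=4/3 → B at (4/3,0); v=(1,3)
6. t=7/3 → T at (11/3,7); v=(1,-3)
7. t=7/3 → B at (6,0); v=(1,3)

Final position: (6,0)
Wall sequence: TBTLBTB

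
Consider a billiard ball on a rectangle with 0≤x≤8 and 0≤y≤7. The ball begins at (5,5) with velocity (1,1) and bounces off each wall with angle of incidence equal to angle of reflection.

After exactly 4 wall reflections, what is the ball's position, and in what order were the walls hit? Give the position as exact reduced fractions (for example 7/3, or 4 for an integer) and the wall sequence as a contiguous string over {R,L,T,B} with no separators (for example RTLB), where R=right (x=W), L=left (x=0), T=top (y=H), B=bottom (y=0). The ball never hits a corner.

Final position: (0,2)
Wall sequence: TRBL

1. t=2 → T at (7,7); v=(1,-1)
2. t=1 → R at (8,6); v=(-1,-1)
3. t=6 → B at (2,0); v=(-1,1)
4. t=2 → L at (0,2); v=(1,1)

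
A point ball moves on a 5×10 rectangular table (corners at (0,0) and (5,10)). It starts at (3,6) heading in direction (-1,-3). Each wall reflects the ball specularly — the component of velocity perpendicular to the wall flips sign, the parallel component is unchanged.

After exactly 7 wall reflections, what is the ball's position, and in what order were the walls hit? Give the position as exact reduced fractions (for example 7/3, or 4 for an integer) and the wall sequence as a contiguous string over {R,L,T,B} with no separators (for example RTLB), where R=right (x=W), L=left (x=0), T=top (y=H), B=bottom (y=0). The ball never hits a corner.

1. t=2 → B at (1,0); v=(-1,3)
2. t=1 → L at (0,3); v=(1,3)
3. t=7/3 → T at (7/3,10); v=(1,-3)
4. t=8/3 → R at (5,2); v=(-1,-3)
5. t=2/3 → B at (13/3,0); v=(-1,3)
6. t=10/3 → T at (1,10); v=(-1,-3)
7. t=1 → L at (0,7); v=(1,-3)

Final position: (0,7)
Wall sequence: BLTRBTL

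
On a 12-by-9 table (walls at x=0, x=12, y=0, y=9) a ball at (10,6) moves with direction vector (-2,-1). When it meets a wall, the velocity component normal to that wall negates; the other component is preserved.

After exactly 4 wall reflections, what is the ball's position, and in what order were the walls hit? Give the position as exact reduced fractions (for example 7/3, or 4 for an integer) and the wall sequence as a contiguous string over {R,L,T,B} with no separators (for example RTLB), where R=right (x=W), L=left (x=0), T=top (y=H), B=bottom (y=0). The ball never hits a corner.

1. t=5 → L at (0,1); v=(2,-1)
2. t=1 → B at (2,0); v=(2,1)
3. t=5 → R at (12,5); v=(-2,1)
4. t=4 → T at (4,9); v=(-2,-1)

Final position: (4,9)
Wall sequence: LBRT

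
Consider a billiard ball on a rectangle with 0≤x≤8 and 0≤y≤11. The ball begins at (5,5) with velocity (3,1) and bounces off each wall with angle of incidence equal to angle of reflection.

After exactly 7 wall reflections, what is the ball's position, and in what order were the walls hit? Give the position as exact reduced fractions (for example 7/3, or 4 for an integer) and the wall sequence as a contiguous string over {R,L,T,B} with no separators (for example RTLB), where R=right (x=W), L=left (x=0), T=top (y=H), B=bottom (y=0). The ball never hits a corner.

Final position: (0,8/3)
Wall sequence: RLTRLRL

1. t=1 → R at (8,6); v=(-3,1)
2. t=8/3 → L at (0,26/3); v=(3,1)
3. t=7/3 → T at (7,11); v=(3,-1)
4. t=1/3 → R at (8,32/3); v=(-3,-1)
5. t=8/3 → L at (0,8); v=(3,-1)
6. t=8/3 → R at (8,16/3); v=(-3,-1)
7. t=8/3 → L at (0,8/3); v=(3,-1)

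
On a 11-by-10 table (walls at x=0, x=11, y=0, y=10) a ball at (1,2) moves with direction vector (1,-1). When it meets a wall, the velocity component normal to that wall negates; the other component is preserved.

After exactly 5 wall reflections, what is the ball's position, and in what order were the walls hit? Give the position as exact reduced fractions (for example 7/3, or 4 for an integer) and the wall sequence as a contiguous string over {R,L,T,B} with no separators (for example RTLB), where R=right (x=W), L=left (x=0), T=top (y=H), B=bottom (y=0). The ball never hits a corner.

1. t=2 → B at (3,0); v=(1,1)
2. t=8 → R at (11,8); v=(-1,1)
3. t=2 → T at (9,10); v=(-1,-1)
4. t=9 → L at (0,1); v=(1,-1)
5. t=1 → B at (1,0); v=(1,1)

Final position: (1,0)
Wall sequence: BRTLB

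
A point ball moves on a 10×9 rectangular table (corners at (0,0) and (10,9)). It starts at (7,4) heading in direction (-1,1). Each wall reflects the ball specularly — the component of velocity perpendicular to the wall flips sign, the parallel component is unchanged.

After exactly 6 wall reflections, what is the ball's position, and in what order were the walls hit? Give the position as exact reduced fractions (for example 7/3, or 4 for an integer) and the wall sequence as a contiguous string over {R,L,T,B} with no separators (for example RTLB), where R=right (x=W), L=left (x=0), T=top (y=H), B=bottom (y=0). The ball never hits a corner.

Final position: (0,5)
Wall sequence: TLBRTL

1. t=5 → T at (2,9); v=(-1,-1)
2. t=2 → L at (0,7); v=(1,-1)
3. t=7 → B at (7,0); v=(1,1)
4. t=3 → R at (10,3); v=(-1,1)
5. t=6 → T at (4,9); v=(-1,-1)
6. t=4 → L at (0,5); v=(1,-1)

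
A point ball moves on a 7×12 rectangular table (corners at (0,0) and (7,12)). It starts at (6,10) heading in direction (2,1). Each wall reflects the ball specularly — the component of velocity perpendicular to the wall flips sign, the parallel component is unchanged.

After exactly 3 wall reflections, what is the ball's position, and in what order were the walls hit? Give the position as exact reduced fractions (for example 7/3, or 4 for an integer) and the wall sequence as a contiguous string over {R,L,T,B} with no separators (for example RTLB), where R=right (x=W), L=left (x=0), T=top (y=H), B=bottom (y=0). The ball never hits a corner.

Final position: (0,10)
Wall sequence: RTL

1. t=1/2 → R at (7,21/2); v=(-2,1)
2. t=3/2 → T at (4,12); v=(-2,-1)
3. t=2 → L at (0,10); v=(2,-1)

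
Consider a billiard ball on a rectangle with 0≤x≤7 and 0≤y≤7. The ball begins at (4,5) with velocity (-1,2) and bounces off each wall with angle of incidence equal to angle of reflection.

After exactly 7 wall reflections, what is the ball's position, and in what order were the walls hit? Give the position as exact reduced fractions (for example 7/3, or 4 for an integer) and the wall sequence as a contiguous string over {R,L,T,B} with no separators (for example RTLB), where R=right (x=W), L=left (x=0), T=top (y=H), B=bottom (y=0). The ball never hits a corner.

Final position: (3,7)
Wall sequence: TLBTRBT

1. t=1 → T at (3,7); v=(-1,-2)
2. t=3 → L at (0,1); v=(1,-2)
3. t=1/2 → B at (1/2,0); v=(1,2)
4. t=7/2 → T at (4,7); v=(1,-2)
5. t=3 → R at (7,1); v=(-1,-2)
6. t=1/2 → B at (13/2,0); v=(-1,2)
7. t=7/2 → T at (3,7); v=(-1,-2)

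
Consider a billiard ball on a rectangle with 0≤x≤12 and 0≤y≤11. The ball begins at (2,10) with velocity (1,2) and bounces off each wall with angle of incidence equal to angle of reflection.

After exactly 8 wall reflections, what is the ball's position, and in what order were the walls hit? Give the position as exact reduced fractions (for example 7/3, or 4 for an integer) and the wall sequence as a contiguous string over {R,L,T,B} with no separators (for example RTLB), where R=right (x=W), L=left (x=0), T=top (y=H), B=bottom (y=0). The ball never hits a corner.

Final position: (6,0)
Wall sequence: TBRTBLTB

1. t=1/2 → T at (5/2,11); v=(1,-2)
2. t=11/2 → B at (8,0); v=(1,2)
3. t=4 → R at (12,8); v=(-1,2)
4. t=3/2 → T at (21/2,11); v=(-1,-2)
5. t=11/2 → B at (5,0); v=(-1,2)
6. t=5 → L at (0,10); v=(1,2)
7. t=1/2 → T at (1/2,11); v=(1,-2)
8. t=11/2 → B at (6,0); v=(1,2)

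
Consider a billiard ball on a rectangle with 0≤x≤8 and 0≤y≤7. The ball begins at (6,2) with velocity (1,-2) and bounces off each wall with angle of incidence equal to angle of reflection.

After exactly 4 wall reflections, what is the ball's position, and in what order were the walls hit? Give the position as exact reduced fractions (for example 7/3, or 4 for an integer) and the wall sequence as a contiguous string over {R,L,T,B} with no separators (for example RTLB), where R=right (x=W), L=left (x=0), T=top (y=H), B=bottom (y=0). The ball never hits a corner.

1. t=1 → B at (7,0); v=(1,2)
2. t=1 → R at (8,2); v=(-1,2)
3. t=5/2 → T at (11/2,7); v=(-1,-2)
4. t=7/2 → B at (2,0); v=(-1,2)

Final position: (2,0)
Wall sequence: BRTB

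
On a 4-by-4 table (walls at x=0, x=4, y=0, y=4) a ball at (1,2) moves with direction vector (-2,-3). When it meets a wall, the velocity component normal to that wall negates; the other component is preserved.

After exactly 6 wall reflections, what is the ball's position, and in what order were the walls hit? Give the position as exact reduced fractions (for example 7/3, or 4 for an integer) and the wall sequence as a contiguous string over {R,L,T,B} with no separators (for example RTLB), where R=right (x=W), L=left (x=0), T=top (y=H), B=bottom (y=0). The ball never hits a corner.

1. t=1/2 → L at (0,1/2); v=(2,-3)
2. t=1/6 → B at (1/3,0); v=(2,3)
3. t=4/3 → T at (3,4); v=(2,-3)
4. t=1/2 → R at (4,5/2); v=(-2,-3)
5. t=5/6 → B at (7/3,0); v=(-2,3)
6. t=7/6 → L at (0,7/2); v=(2,3)

Final position: (0,7/2)
Wall sequence: LBTRBL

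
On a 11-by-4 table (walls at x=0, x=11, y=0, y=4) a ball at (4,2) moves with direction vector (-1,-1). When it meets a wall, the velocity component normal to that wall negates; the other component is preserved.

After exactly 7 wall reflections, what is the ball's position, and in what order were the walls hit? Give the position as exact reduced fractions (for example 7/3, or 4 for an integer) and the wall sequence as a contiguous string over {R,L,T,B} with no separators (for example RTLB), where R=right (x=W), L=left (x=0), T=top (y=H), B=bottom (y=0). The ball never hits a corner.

1. t=2 → B at (2,0); v=(-1,1)
2. t=2 → L at (0,2); v=(1,1)
3. t=2 → T at (2,4); v=(1,-1)
4. t=4 → B at (6,0); v=(1,1)
5. t=4 → T at (10,4); v=(1,-1)
6. t=1 → R at (11,3); v=(-1,-1)
7. t=3 → B at (8,0); v=(-1,1)

Final position: (8,0)
Wall sequence: BLTBTRB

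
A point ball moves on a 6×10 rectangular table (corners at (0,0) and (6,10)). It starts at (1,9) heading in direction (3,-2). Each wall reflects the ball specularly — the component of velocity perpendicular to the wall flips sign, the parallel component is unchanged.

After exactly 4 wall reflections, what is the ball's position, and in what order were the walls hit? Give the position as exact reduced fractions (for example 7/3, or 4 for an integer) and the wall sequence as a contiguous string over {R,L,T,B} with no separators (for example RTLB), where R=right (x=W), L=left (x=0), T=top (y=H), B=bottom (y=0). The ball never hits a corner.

1. t=5/3 → R at (6,17/3); v=(-3,-2)
2. t=2 → L at (0,5/3); v=(3,-2)
3. t=5/6 → B at (5/2,0); v=(3,2)
4. t=7/6 → R at (6,7/3); v=(-3,2)

Final position: (6,7/3)
Wall sequence: RLBR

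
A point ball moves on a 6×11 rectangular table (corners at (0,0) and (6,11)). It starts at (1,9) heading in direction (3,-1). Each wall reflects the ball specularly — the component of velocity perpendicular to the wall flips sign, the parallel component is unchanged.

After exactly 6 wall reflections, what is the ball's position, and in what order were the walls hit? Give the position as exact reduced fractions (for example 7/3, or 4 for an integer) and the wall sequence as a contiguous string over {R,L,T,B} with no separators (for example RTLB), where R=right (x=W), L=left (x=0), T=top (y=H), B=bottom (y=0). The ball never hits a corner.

1. t=5/3 → R at (6,22/3); v=(-3,-1)
2. t=2 → L at (0,16/3); v=(3,-1)
3. t=2 → R at (6,10/3); v=(-3,-1)
4. t=2 → L at (0,4/3); v=(3,-1)
5. t=4/3 → B at (4,0); v=(3,1)
6. t=2/3 → R at (6,2/3); v=(-3,1)

Final position: (6,2/3)
Wall sequence: RLRLBR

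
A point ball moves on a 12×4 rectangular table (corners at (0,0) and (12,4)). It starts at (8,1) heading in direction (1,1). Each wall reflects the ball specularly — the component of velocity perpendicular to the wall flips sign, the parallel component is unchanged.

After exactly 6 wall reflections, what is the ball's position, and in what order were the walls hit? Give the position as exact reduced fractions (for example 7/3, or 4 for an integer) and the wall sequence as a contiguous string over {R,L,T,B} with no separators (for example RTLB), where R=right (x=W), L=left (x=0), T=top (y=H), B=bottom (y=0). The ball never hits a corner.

1. t=3 → T at (11,4); v=(1,-1)
2. t=1 → R at (12,3); v=(-1,-1)
3. t=3 → B at (9,0); v=(-1,1)
4. t=4 → T at (5,4); v=(-1,-1)
5. t=4 → B at (1,0); v=(-1,1)
6. t=1 → L at (0,1); v=(1,1)

Final position: (0,1)
Wall sequence: TRBTBL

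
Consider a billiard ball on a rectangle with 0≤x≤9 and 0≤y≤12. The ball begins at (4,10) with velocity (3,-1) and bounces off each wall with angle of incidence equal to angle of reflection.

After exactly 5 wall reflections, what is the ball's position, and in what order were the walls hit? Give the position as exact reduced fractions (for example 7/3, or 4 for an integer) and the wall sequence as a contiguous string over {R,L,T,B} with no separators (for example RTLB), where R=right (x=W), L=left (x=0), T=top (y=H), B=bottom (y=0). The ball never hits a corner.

1. t=5/3 → R at (9,25/3); v=(-3,-1)
2. t=3 → L at (0,16/3); v=(3,-1)
3. t=3 → R at (9,7/3); v=(-3,-1)
4. t=7/3 → B at (2,0); v=(-3,1)
5. t=2/3 → L at (0,2/3); v=(3,1)

Final position: (0,2/3)
Wall sequence: RLRBL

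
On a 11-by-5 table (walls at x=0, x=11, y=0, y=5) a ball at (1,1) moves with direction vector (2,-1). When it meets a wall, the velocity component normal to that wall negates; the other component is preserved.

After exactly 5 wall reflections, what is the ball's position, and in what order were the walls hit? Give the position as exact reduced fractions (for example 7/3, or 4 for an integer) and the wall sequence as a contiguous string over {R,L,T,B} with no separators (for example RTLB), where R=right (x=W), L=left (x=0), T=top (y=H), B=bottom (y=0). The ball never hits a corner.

1. t=1 → B at (3,0); v=(2,1)
2. t=4 → R at (11,4); v=(-2,1)
3. t=1 → T at (9,5); v=(-2,-1)
4. t=9/2 → L at (0,1/2); v=(2,-1)
5. t=1/2 → B at (1,0); v=(2,1)

Final position: (1,0)
Wall sequence: BRTLB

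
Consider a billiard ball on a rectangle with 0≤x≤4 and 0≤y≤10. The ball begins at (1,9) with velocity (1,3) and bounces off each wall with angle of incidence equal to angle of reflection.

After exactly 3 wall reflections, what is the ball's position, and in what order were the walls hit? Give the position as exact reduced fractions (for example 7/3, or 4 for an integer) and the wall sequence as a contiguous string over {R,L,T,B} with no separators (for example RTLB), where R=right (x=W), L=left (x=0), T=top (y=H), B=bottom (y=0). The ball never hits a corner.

Final position: (10/3,0)
Wall sequence: TRB

1. t=1/3 → T at (4/3,10); v=(1,-3)
2. t=8/3 → R at (4,2); v=(-1,-3)
3. t=2/3 → B at (10/3,0); v=(-1,3)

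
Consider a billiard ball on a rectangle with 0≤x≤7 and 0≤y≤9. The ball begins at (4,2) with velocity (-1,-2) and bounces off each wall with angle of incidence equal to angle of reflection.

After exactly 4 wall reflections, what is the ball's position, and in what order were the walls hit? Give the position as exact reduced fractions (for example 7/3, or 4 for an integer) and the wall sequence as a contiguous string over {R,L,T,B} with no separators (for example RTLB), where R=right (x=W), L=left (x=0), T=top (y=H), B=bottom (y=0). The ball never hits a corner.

Final position: (6,0)
Wall sequence: BLTB

1. t=1 → B at (3,0); v=(-1,2)
2. t=3 → L at (0,6); v=(1,2)
3. t=3/2 → T at (3/2,9); v=(1,-2)
4. t=9/2 → B at (6,0); v=(1,2)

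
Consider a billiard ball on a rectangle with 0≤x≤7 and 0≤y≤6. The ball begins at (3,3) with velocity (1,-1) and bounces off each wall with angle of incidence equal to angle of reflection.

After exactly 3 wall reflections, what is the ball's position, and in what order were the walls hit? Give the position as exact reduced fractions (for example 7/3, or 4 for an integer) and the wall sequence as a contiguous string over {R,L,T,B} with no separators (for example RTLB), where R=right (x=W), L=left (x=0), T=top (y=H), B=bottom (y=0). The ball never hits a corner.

1. t=3 → B at (6,0); v=(1,1)
2. t=1 → R at (7,1); v=(-1,1)
3. t=5 → T at (2,6); v=(-1,-1)

Final position: (2,6)
Wall sequence: BRT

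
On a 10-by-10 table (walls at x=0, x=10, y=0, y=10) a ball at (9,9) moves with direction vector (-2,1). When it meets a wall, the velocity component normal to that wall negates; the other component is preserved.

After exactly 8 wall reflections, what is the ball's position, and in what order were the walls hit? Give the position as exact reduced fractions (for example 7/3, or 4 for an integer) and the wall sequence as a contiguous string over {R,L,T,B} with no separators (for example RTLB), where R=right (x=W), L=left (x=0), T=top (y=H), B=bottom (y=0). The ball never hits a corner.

Final position: (0,13/2)
Wall sequence: TLRBLRTL

1. t=1 → T at (7,10); v=(-2,-1)
2. t=7/2 → L at (0,13/2); v=(2,-1)
3. t=5 → R at (10,3/2); v=(-2,-1)
4. t=3/2 → B at (7,0); v=(-2,1)
5. t=7/2 → L at (0,7/2); v=(2,1)
6. t=5 → R at (10,17/2); v=(-2,1)
7. t=3/2 → T at (7,10); v=(-2,-1)
8. t=7/2 → L at (0,13/2); v=(2,-1)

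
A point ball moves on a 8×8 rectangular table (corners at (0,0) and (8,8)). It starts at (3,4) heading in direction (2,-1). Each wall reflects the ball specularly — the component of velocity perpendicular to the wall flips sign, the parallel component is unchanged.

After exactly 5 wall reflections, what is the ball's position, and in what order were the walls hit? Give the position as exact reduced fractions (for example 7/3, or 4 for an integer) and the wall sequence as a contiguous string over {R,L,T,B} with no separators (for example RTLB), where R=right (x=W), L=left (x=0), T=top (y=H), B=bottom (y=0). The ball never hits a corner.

1. t=5/2 → R at (8,3/2); v=(-2,-1)
2. t=3/2 → B at (5,0); v=(-2,1)
3. t=5/2 → L at (0,5/2); v=(2,1)
4. t=4 → R at (8,13/2); v=(-2,1)
5. t=3/2 → T at (5,8); v=(-2,-1)

Final position: (5,8)
Wall sequence: RBLRT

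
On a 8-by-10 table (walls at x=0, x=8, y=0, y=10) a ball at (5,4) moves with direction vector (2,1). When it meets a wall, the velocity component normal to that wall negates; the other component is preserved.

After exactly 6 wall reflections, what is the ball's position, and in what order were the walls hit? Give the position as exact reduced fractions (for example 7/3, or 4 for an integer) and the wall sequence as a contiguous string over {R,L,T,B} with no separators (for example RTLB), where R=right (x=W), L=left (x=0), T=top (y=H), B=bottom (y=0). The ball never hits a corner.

1. t=3/2 → R at (8,11/2); v=(-2,1)
2. t=4 → L at (0,19/2); v=(2,1)
3. t=1/2 → T at (1,10); v=(2,-1)
4. t=7/2 → R at (8,13/2); v=(-2,-1)
5. t=4 → L at (0,5/2); v=(2,-1)
6. t=5/2 → B at (5,0); v=(2,1)

Final position: (5,0)
Wall sequence: RLTRLB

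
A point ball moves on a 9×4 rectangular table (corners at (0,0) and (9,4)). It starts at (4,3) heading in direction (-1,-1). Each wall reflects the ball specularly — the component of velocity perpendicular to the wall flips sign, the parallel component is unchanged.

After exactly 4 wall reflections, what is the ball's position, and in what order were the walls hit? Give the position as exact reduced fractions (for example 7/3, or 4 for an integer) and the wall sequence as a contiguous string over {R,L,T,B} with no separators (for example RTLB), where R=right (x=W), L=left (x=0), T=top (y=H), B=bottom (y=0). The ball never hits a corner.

Final position: (7,0)
Wall sequence: BLTB

1. t=3 → B at (1,0); v=(-1,1)
2. t=1 → L at (0,1); v=(1,1)
3. t=3 → T at (3,4); v=(1,-1)
4. t=4 → B at (7,0); v=(1,1)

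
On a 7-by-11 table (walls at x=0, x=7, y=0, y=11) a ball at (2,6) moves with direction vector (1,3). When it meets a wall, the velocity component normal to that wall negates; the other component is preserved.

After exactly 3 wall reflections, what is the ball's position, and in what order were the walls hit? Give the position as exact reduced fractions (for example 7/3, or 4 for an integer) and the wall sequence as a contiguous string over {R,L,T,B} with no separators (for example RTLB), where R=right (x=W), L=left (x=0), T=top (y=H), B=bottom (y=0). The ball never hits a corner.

Final position: (20/3,0)
Wall sequence: TRB

1. t=5/3 → T at (11/3,11); v=(1,-3)
2. t=10/3 → R at (7,1); v=(-1,-3)
3. t=1/3 → B at (20/3,0); v=(-1,3)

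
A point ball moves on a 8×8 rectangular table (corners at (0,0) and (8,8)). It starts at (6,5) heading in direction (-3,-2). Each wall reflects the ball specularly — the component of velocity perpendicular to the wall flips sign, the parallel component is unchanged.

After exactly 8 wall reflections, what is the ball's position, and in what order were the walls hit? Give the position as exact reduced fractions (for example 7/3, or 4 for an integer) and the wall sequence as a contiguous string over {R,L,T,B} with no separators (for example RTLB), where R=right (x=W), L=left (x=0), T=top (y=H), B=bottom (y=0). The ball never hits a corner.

Final position: (0,13/3)
Wall sequence: LBRTLRBL

1. t=2 → L at (0,1); v=(3,-2)
2. t=1/2 → B at (3/2,0); v=(3,2)
3. t=13/6 → R at (8,13/3); v=(-3,2)
4. t=11/6 → T at (5/2,8); v=(-3,-2)
5. t=5/6 → L at (0,19/3); v=(3,-2)
6. t=8/3 → R at (8,1); v=(-3,-2)
7. t=1/2 → B at (13/2,0); v=(-3,2)
8. t=13/6 → L at (0,13/3); v=(3,2)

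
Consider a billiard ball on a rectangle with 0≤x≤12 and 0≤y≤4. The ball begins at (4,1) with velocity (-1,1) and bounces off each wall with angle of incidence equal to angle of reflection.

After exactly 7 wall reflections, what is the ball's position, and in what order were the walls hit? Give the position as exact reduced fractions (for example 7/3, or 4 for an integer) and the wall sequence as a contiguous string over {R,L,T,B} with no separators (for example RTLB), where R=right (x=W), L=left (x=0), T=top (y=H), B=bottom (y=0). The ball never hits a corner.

1. t=3 → T at (1,4); v=(-1,-1)
2. t=1 → L at (0,3); v=(1,-1)
3. t=3 → B at (3,0); v=(1,1)
4. t=4 → T at (7,4); v=(1,-1)
5. t=4 → B at (11,0); v=(1,1)
6. t=1 → R at (12,1); v=(-1,1)
7. t=3 → T at (9,4); v=(-1,-1)

Final position: (9,4)
Wall sequence: TLBTBRT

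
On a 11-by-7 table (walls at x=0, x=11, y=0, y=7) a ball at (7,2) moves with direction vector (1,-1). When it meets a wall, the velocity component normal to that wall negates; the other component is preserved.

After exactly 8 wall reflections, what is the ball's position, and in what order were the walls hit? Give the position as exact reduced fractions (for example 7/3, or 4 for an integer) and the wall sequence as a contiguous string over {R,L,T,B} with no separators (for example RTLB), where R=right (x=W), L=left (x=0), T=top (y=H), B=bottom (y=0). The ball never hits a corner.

Final position: (7,0)
Wall sequence: BRTLBTRB

1. t=2 → B at (9,0); v=(1,1)
2. t=2 → R at (11,2); v=(-1,1)
3. t=5 → T at (6,7); v=(-1,-1)
4. t=6 → L at (0,1); v=(1,-1)
5. t=1 → B at (1,0); v=(1,1)
6. t=7 → T at (8,7); v=(1,-1)
7. t=3 → R at (11,4); v=(-1,-1)
8. t=4 → B at (7,0); v=(-1,1)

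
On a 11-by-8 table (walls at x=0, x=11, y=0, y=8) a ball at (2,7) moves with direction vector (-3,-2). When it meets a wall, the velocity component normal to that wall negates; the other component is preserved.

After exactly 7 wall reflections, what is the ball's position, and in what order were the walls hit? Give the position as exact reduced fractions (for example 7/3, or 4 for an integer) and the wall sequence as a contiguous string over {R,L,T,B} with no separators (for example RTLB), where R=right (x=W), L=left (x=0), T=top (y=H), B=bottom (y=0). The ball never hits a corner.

Final position: (11,1/3)
Wall sequence: LBRTLBR

1. t=2/3 → L at (0,17/3); v=(3,-2)
2. t=17/6 → B at (17/2,0); v=(3,2)
3. t=5/6 → R at (11,5/3); v=(-3,2)
4. t=19/6 → T at (3/2,8); v=(-3,-2)
5. t=1/2 → L at (0,7); v=(3,-2)
6. t=7/2 → B at (21/2,0); v=(3,2)
7. t=1/6 → R at (11,1/3); v=(-3,2)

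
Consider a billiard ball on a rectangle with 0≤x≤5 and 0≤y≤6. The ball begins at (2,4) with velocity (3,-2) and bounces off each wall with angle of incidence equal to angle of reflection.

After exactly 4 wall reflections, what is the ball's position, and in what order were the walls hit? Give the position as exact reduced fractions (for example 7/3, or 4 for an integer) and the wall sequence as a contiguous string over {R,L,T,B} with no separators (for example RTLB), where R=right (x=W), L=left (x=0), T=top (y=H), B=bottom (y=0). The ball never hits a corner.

1. t=1 → R at (5,2); v=(-3,-2)
2. t=1 → B at (2,0); v=(-3,2)
3. t=2/3 → L at (0,4/3); v=(3,2)
4. t=5/3 → R at (5,14/3); v=(-3,2)

Final position: (5,14/3)
Wall sequence: RBLR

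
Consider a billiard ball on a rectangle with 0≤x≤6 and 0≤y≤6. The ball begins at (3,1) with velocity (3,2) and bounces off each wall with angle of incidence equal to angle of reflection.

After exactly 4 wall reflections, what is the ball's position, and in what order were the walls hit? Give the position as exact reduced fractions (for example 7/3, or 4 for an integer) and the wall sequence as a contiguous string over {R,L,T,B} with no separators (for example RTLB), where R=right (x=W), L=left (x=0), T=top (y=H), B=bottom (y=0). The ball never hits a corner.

Final position: (6,1)
Wall sequence: RTLR

1. t=1 → R at (6,3); v=(-3,2)
2. t=3/2 → T at (3/2,6); v=(-3,-2)
3. t=1/2 → L at (0,5); v=(3,-2)
4. t=2 → R at (6,1); v=(-3,-2)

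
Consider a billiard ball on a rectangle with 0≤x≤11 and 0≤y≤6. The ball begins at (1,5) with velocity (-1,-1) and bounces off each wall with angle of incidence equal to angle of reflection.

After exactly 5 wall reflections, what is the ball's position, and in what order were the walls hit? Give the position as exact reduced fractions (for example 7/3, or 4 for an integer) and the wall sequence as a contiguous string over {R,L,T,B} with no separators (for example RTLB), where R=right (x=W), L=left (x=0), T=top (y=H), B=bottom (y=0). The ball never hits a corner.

Final position: (6,0)
Wall sequence: LBTRB

1. t=1 → L at (0,4); v=(1,-1)
2. t=4 → B at (4,0); v=(1,1)
3. t=6 → T at (10,6); v=(1,-1)
4. t=1 → R at (11,5); v=(-1,-1)
5. t=5 → B at (6,0); v=(-1,1)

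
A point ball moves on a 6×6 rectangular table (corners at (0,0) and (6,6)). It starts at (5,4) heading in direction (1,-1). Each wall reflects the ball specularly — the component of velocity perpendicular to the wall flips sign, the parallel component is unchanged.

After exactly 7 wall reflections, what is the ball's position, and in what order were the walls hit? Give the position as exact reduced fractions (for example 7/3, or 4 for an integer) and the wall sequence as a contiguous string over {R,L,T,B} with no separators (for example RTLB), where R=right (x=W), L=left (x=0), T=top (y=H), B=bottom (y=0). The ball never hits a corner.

Final position: (0,3)
Wall sequence: RBLTRBL

1. t=1 → R at (6,3); v=(-1,-1)
2. t=3 → B at (3,0); v=(-1,1)
3. t=3 → L at (0,3); v=(1,1)
4. t=3 → T at (3,6); v=(1,-1)
5. t=3 → R at (6,3); v=(-1,-1)
6. t=3 → B at (3,0); v=(-1,1)
7. t=3 → L at (0,3); v=(1,1)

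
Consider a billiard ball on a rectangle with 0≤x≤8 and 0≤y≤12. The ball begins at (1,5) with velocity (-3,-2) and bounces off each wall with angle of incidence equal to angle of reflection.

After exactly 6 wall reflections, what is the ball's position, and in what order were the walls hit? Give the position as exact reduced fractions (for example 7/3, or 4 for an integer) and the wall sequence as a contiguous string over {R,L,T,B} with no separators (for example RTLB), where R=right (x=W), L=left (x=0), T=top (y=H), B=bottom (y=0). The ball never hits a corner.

1. t=1/3 → L at (0,13/3); v=(3,-2)
2. t=13/6 → B at (13/2,0); v=(3,2)
3. t=1/2 → R at (8,1); v=(-3,2)
4. t=8/3 → L at (0,19/3); v=(3,2)
5. t=8/3 → R at (8,35/3); v=(-3,2)
6. t=1/6 → T at (15/2,12); v=(-3,-2)

Final position: (15/2,12)
Wall sequence: LBRLRT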